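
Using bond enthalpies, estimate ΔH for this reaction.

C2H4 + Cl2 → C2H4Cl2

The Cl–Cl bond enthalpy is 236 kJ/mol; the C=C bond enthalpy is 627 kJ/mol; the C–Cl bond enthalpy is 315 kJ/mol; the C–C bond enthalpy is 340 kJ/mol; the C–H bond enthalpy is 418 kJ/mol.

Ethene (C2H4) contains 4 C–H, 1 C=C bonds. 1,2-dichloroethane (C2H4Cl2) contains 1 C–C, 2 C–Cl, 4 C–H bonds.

Bonds broken (reactants):
  C–H: 4 × 418 = 1672
  C=C: 1 × 627 = 627
  Cl–Cl: 1 × 236 = 236
  Σ(broken) = 2535 kJ
Bonds formed (products):
  C–C: 1 × 340 = 340
  C–Cl: 2 × 315 = 630
  C–H: 4 × 418 = 1672
  Σ(formed) = 2642 kJ
ΔH = Σ(broken) − Σ(formed) = 2535 − 2642 = −107 kJ

ΔH ≈ −107 kJ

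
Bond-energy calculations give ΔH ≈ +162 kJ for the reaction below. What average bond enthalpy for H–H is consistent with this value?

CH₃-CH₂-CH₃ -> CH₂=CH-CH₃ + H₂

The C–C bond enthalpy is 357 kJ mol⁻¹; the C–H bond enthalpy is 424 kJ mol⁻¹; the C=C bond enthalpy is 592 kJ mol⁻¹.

Let D be the H–H bond energy.
Σ(broken) = 2×357 + 8×424 = 4106
Σ(formed) = 1×357 + 6×424 + 1×592 + 1×D = 3493 + D
ΔH = Σ(broken) − Σ(formed) = (4106) − (3493 + D) = +613 − D
Setting this equal to +162 kJ gives D = 451 kJ/mol.

D(H–H) ≈ 451 kJ/mol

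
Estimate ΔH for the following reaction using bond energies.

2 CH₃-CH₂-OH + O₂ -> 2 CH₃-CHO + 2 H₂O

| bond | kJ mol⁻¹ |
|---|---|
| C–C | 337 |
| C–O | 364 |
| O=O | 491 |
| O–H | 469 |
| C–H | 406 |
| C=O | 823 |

ΔH ≈ −553 kJ

Bonds broken (reactants):
  C–C: 2 × 337 = 674
  C–H: 10 × 406 = 4060
  C–O: 2 × 364 = 728
  O–H: 2 × 469 = 938
  O=O: 1 × 491 = 491
  Σ(broken) = 6891 kJ
Bonds formed (products):
  C–C: 2 × 337 = 674
  C–H: 8 × 406 = 3248
  C=O: 2 × 823 = 1646
  O–H: 4 × 469 = 1876
  Σ(formed) = 7444 kJ
ΔH = Σ(broken) − Σ(formed) = 6891 − 7444 = −553 kJ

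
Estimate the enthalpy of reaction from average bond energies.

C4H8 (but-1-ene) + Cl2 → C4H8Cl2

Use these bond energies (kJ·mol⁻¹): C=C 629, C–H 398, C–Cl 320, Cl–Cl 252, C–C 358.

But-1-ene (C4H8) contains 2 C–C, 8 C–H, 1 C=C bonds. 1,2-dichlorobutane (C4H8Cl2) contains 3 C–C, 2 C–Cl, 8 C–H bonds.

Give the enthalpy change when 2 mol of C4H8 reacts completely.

ΔH = −234 kJ

Bonds broken (reactants):
  C–C: 2 × 358 = 716
  C–H: 8 × 398 = 3184
  C=C: 1 × 629 = 629
  Cl–Cl: 1 × 252 = 252
  Σ(broken) = 4781 kJ
Bonds formed (products):
  C–C: 3 × 358 = 1074
  C–Cl: 2 × 320 = 640
  C–H: 8 × 398 = 3184
  Σ(formed) = 4898 kJ
ΔH = Σ(broken) − Σ(formed) = 4781 − 4898 = −117 kJ
For 2× the reaction as written: 2 × (−117) = −234 kJ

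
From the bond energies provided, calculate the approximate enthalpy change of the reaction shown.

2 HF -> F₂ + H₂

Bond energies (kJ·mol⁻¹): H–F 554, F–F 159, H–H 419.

ΔH ≈ +530 kJ

Bonds broken (reactants):
  H–F: 2 × 554 = 1108
  Σ(broken) = 1108 kJ
Bonds formed (products):
  F–F: 1 × 159 = 159
  H–H: 1 × 419 = 419
  Σ(formed) = 578 kJ
ΔH = Σ(broken) − Σ(formed) = 1108 − 578 = +530 kJ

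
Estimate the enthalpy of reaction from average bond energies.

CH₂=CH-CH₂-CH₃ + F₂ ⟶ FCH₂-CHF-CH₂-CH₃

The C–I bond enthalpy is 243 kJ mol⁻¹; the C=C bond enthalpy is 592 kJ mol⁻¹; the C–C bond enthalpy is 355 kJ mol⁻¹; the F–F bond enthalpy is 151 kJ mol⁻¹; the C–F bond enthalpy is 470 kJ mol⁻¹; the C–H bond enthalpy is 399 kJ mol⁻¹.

ΔH ≈ −552 kJ

Bonds broken (reactants):
  C–C: 2 × 355 = 710
  C–H: 8 × 399 = 3192
  C=C: 1 × 592 = 592
  F–F: 1 × 151 = 151
  Σ(broken) = 4645 kJ
Bonds formed (products):
  C–C: 3 × 355 = 1065
  C–F: 2 × 470 = 940
  C–H: 8 × 399 = 3192
  Σ(formed) = 5197 kJ
ΔH = Σ(broken) − Σ(formed) = 4645 − 5197 = −552 kJ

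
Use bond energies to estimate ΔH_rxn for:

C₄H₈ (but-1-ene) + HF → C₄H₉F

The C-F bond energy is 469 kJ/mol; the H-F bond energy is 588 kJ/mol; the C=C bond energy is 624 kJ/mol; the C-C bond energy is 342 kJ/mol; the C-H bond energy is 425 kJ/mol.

Bonds broken (reactants):
  C-C: 2 × 342 = 684
  C-H: 8 × 425 = 3400
  C=C: 1 × 624 = 624
  H-F: 1 × 588 = 588
  Σ(broken) = 5296 kJ
Bonds formed (products):
  C-C: 3 × 342 = 1026
  C-F: 1 × 469 = 469
  C-H: 9 × 425 = 3825
  Σ(formed) = 5320 kJ
ΔH = Σ(broken) − Σ(formed) = 5296 − 5320 = −24 kJ

ΔH ≈ −24 kJ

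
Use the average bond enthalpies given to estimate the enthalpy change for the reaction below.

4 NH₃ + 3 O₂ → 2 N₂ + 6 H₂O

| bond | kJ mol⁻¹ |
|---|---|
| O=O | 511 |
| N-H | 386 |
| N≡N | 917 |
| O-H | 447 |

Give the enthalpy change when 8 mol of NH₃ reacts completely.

ΔH = −2066 kJ

Bonds broken (reactants):
  N-H: 12 × 386 = 4632
  O=O: 3 × 511 = 1533
  Σ(broken) = 6165 kJ
Bonds formed (products):
  N≡N: 2 × 917 = 1834
  O-H: 12 × 447 = 5364
  Σ(formed) = 7198 kJ
ΔH = Σ(broken) − Σ(formed) = 6165 − 7198 = −1033 kJ
For 2× the reaction as written: 2 × (−1033) = −2066 kJ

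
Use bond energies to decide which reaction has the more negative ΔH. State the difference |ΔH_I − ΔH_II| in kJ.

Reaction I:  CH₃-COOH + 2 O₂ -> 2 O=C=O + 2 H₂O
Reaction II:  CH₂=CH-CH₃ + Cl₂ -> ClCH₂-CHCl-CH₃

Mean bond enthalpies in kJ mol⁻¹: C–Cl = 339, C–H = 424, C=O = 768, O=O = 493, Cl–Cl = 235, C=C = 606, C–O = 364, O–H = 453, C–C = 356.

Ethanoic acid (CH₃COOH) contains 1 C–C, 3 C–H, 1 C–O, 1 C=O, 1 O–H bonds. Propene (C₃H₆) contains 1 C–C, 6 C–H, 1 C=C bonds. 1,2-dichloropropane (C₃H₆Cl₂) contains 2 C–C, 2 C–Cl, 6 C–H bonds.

Reaction I, by 492 kJ

Reaction I:
  Bonds broken (reactants):
    C–C: 1 × 356 = 356
    C–H: 3 × 424 = 1272
    C–O: 1 × 364 = 364
    C=O: 1 × 768 = 768
    O–H: 1 × 453 = 453
    O=O: 2 × 493 = 986
    Σ(broken) = 4199 kJ
  Bonds formed (products):
    C=O: 4 × 768 = 3072
    O–H: 4 × 453 = 1812
    Σ(formed) = 4884 kJ
  ΔH_I = 4199 − 4884 = −685 kJ
Reaction II:
  Bonds broken (reactants):
    C–C: 1 × 356 = 356
    C–H: 6 × 424 = 2544
    C=C: 1 × 606 = 606
    Cl–Cl: 1 × 235 = 235
    Σ(broken) = 3741 kJ
  Bonds formed (products):
    C–C: 2 × 356 = 712
    C–Cl: 2 × 339 = 678
    C–H: 6 × 424 = 2544
    Σ(formed) = 3934 kJ
  ΔH_II = 3741 − 3934 = −193 kJ
ΔH_I − ΔH_II = −492 kJ, so reaction I has the more negative ΔH; |ΔH_I − ΔH_II| = 492 kJ.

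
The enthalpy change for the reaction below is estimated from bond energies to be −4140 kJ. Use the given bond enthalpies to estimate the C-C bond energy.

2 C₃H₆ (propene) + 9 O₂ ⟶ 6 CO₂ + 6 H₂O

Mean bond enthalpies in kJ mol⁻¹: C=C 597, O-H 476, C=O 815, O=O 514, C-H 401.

D(C-C) ≈ 360 kJ/mol

Let D be the C-C bond energy.
Σ(broken) = 2×D + 12×401 + 2×597 + 9×514 = 10632 + 2D
Σ(formed) = 12×815 + 12×476 = 15492
ΔH = Σ(broken) − Σ(formed) = (10632 + 2D) − (15492) = −4860 + 2D
Setting this equal to −4140 kJ gives 2D = 720, so D = 360 kJ/mol.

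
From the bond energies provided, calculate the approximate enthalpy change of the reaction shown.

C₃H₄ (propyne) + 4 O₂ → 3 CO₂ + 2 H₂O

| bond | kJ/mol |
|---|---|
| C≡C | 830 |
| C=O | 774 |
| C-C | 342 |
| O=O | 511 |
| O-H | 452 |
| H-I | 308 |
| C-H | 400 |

Bonds broken (reactants):
  C≡C: 1 × 830 = 830
  C-C: 1 × 342 = 342
  C-H: 4 × 400 = 1600
  O=O: 4 × 511 = 2044
  Σ(broken) = 4816 kJ
Bonds formed (products):
  C=O: 6 × 774 = 4644
  O-H: 4 × 452 = 1808
  Σ(formed) = 6452 kJ
ΔH = Σ(broken) − Σ(formed) = 4816 − 6452 = −1636 kJ

ΔH ≈ −1636 kJ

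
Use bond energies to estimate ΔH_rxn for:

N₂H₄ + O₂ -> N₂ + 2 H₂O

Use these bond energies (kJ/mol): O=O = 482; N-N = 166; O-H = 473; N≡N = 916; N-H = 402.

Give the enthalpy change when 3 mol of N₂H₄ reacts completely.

Bonds broken (reactants):
  N-H: 4 × 402 = 1608
  N-N: 1 × 166 = 166
  O=O: 1 × 482 = 482
  Σ(broken) = 2256 kJ
Bonds formed (products):
  N≡N: 1 × 916 = 916
  O-H: 4 × 473 = 1892
  Σ(formed) = 2808 kJ
ΔH = Σ(broken) − Σ(formed) = 2256 − 2808 = −552 kJ
For 3× the reaction as written: 3 × (−552) = −1656 kJ

ΔH = −1656 kJ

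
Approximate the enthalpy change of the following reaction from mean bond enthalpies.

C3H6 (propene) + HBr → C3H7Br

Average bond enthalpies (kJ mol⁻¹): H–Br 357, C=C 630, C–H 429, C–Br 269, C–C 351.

Bonds broken (reactants):
  C–C: 1 × 351 = 351
  C–H: 6 × 429 = 2574
  C=C: 1 × 630 = 630
  H–Br: 1 × 357 = 357
  Σ(broken) = 3912 kJ
Bonds formed (products):
  C–Br: 1 × 269 = 269
  C–C: 2 × 351 = 702
  C–H: 7 × 429 = 3003
  Σ(formed) = 3974 kJ
ΔH = Σ(broken) − Σ(formed) = 3912 − 3974 = −62 kJ

ΔH ≈ −62 kJ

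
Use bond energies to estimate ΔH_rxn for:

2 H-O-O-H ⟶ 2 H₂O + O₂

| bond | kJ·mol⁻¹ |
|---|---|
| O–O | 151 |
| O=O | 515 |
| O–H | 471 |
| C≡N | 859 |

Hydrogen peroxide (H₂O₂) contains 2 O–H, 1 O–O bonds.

ΔH ≈ −213 kJ

Bonds broken (reactants):
  O–H: 4 × 471 = 1884
  O–O: 2 × 151 = 302
  Σ(broken) = 2186 kJ
Bonds formed (products):
  O–H: 4 × 471 = 1884
  O=O: 1 × 515 = 515
  Σ(formed) = 2399 kJ
ΔH = Σ(broken) − Σ(formed) = 2186 − 2399 = −213 kJ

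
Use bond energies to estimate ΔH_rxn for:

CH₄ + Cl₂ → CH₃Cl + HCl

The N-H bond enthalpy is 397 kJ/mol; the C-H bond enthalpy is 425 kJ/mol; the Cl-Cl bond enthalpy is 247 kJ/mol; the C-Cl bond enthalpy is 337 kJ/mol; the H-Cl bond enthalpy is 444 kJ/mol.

ΔH ≈ −109 kJ

Bonds broken (reactants):
  C-H: 4 × 425 = 1700
  Cl-Cl: 1 × 247 = 247
  Σ(broken) = 1947 kJ
Bonds formed (products):
  C-Cl: 1 × 337 = 337
  C-H: 3 × 425 = 1275
  H-Cl: 1 × 444 = 444
  Σ(formed) = 2056 kJ
ΔH = Σ(broken) − Σ(formed) = 1947 − 2056 = −109 kJ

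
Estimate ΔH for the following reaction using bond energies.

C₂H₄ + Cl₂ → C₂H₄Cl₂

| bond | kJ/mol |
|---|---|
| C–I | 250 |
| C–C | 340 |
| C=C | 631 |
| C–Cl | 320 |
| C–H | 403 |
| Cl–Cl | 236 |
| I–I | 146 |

Bonds broken (reactants):
  C–H: 4 × 403 = 1612
  C=C: 1 × 631 = 631
  Cl–Cl: 1 × 236 = 236
  Σ(broken) = 2479 kJ
Bonds formed (products):
  C–C: 1 × 340 = 340
  C–Cl: 2 × 320 = 640
  C–H: 4 × 403 = 1612
  Σ(formed) = 2592 kJ
ΔH = Σ(broken) − Σ(formed) = 2479 − 2592 = −113 kJ

ΔH ≈ −113 kJ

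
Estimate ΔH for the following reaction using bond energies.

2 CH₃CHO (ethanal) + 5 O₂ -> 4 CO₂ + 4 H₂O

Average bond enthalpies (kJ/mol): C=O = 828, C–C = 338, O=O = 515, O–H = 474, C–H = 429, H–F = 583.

ΔH ≈ −2077 kJ

Bonds broken (reactants):
  C–C: 2 × 338 = 676
  C–H: 8 × 429 = 3432
  C=O: 2 × 828 = 1656
  O=O: 5 × 515 = 2575
  Σ(broken) = 8339 kJ
Bonds formed (products):
  C=O: 8 × 828 = 6624
  O–H: 8 × 474 = 3792
  Σ(formed) = 10416 kJ
ΔH = Σ(broken) − Σ(formed) = 8339 − 10416 = −2077 kJ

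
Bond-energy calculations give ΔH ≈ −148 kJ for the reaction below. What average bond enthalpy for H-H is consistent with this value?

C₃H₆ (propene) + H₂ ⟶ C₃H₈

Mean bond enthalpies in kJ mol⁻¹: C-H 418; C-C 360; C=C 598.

Let D be the H-H bond energy.
Σ(broken) = 1×360 + 6×418 + 1×598 + 1×D = 3466 + D
Σ(formed) = 2×360 + 8×418 = 4064
ΔH = Σ(broken) − Σ(formed) = (3466 + D) − (4064) = −598 + D
Setting this equal to −148 kJ gives D = 450 kJ/mol.

D(H-H) ≈ 450 kJ/mol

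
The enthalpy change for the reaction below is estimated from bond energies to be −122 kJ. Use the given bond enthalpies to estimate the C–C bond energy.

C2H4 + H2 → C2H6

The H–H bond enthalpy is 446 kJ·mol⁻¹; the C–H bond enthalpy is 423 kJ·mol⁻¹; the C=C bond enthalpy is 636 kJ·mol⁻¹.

D(C–C) ≈ 358 kJ/mol

Let D be the C–C bond energy.
Σ(broken) = 4×423 + 1×636 + 1×446 = 2774
Σ(formed) = 1×D + 6×423 = 2538 + D
ΔH = Σ(broken) − Σ(formed) = (2774) − (2538 + D) = +236 − D
Setting this equal to −122 kJ gives D = 358 kJ/mol.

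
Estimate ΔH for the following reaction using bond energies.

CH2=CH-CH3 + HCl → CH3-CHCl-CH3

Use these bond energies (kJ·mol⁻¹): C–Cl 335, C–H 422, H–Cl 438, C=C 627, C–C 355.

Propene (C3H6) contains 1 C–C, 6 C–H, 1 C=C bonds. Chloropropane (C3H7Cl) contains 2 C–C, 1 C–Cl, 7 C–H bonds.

Bonds broken (reactants):
  C–C: 1 × 355 = 355
  C–H: 6 × 422 = 2532
  C=C: 1 × 627 = 627
  H–Cl: 1 × 438 = 438
  Σ(broken) = 3952 kJ
Bonds formed (products):
  C–C: 2 × 355 = 710
  C–Cl: 1 × 335 = 335
  C–H: 7 × 422 = 2954
  Σ(formed) = 3999 kJ
ΔH = Σ(broken) − Σ(formed) = 3952 − 3999 = −47 kJ

ΔH ≈ −47 kJ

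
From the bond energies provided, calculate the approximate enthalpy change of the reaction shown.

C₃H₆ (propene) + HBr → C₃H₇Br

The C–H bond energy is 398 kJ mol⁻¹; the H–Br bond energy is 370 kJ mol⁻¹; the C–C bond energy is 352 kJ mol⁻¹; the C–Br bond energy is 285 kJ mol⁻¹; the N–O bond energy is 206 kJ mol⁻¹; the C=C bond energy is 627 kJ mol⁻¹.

ΔH ≈ −38 kJ

Bonds broken (reactants):
  C–C: 1 × 352 = 352
  C–H: 6 × 398 = 2388
  C=C: 1 × 627 = 627
  H–Br: 1 × 370 = 370
  Σ(broken) = 3737 kJ
Bonds formed (products):
  C–Br: 1 × 285 = 285
  C–C: 2 × 352 = 704
  C–H: 7 × 398 = 2786
  Σ(formed) = 3775 kJ
ΔH = Σ(broken) − Σ(formed) = 3737 − 3775 = −38 kJ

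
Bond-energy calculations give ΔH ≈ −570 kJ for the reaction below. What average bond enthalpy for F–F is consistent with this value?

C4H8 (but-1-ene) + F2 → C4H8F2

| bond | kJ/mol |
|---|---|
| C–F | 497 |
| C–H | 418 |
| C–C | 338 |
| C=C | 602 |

Let D be the F–F bond energy.
Σ(broken) = 2×338 + 8×418 + 1×602 + 1×D = 4622 + D
Σ(formed) = 3×338 + 2×497 + 8×418 = 5352
ΔH = Σ(broken) − Σ(formed) = (4622 + D) − (5352) = −730 + D
Setting this equal to −570 kJ gives D = 160 kJ/mol.

D(F–F) ≈ 160 kJ/mol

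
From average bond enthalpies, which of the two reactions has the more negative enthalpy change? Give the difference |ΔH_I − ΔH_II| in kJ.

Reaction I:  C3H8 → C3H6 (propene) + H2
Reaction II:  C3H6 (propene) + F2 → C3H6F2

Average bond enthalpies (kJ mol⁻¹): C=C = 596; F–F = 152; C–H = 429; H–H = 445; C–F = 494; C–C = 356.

Reaction I:
  Bonds broken (reactants):
    C–C: 2 × 356 = 712
    C–H: 8 × 429 = 3432
    Σ(broken) = 4144 kJ
  Bonds formed (products):
    C–C: 1 × 356 = 356
    C–H: 6 × 429 = 2574
    C=C: 1 × 596 = 596
    H–H: 1 × 445 = 445
    Σ(formed) = 3971 kJ
  ΔH_I = 4144 − 3971 = +173 kJ
Reaction II:
  Bonds broken (reactants):
    C–C: 1 × 356 = 356
    C–H: 6 × 429 = 2574
    C=C: 1 × 596 = 596
    F–F: 1 × 152 = 152
    Σ(broken) = 3678 kJ
  Bonds formed (products):
    C–C: 2 × 356 = 712
    C–F: 2 × 494 = 988
    C–H: 6 × 429 = 2574
    Σ(formed) = 4274 kJ
  ΔH_II = 3678 − 4274 = −596 kJ
ΔH_I − ΔH_II = +769 kJ, so reaction II has the more negative ΔH; |ΔH_I − ΔH_II| = 769 kJ.

Reaction II, by 769 kJ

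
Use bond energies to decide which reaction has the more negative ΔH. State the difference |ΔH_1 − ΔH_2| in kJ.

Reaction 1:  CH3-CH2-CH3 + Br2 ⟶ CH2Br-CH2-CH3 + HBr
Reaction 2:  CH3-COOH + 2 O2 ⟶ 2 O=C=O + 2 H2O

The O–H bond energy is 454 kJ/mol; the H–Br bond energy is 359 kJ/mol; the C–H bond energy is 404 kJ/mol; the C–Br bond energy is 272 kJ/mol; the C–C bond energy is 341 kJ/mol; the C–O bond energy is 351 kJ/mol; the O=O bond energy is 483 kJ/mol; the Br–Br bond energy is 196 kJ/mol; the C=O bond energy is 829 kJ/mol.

Reaction 2, by 948 kJ

Reaction 1:
  Bonds broken (reactants):
    Br–Br: 1 × 196 = 196
    C–C: 2 × 341 = 682
    C–H: 8 × 404 = 3232
    Σ(broken) = 4110 kJ
  Bonds formed (products):
    C–Br: 1 × 272 = 272
    C–C: 2 × 341 = 682
    C–H: 7 × 404 = 2828
    H–Br: 1 × 359 = 359
    Σ(formed) = 4141 kJ
  ΔH_1 = 4110 − 4141 = −31 kJ
Reaction 2:
  Bonds broken (reactants):
    C–C: 1 × 341 = 341
    C–H: 3 × 404 = 1212
    C–O: 1 × 351 = 351
    C=O: 1 × 829 = 829
    O–H: 1 × 454 = 454
    O=O: 2 × 483 = 966
    Σ(broken) = 4153 kJ
  Bonds formed (products):
    C=O: 4 × 829 = 3316
    O–H: 4 × 454 = 1816
    Σ(formed) = 5132 kJ
  ΔH_2 = 4153 − 5132 = −979 kJ
ΔH_1 − ΔH_2 = +948 kJ, so reaction 2 has the more negative ΔH; |ΔH_1 − ΔH_2| = 948 kJ.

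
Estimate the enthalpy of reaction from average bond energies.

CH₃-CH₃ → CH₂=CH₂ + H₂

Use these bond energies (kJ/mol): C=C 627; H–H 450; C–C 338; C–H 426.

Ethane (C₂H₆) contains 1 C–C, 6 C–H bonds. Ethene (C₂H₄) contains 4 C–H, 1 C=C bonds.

ΔH ≈ +113 kJ

Bonds broken (reactants):
  C–C: 1 × 338 = 338
  C–H: 6 × 426 = 2556
  Σ(broken) = 2894 kJ
Bonds formed (products):
  C–H: 4 × 426 = 1704
  C=C: 1 × 627 = 627
  H–H: 1 × 450 = 450
  Σ(formed) = 2781 kJ
ΔH = Σ(broken) − Σ(formed) = 2894 − 2781 = +113 kJ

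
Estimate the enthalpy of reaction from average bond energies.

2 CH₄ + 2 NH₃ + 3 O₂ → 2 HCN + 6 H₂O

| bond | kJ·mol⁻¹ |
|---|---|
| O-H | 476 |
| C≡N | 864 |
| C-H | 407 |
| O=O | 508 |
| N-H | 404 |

Bonds broken (reactants):
  C-H: 8 × 407 = 3256
  N-H: 6 × 404 = 2424
  O=O: 3 × 508 = 1524
  Σ(broken) = 7204 kJ
Bonds formed (products):
  C≡N: 2 × 864 = 1728
  C-H: 2 × 407 = 814
  O-H: 12 × 476 = 5712
  Σ(formed) = 8254 kJ
ΔH = Σ(broken) − Σ(formed) = 7204 − 8254 = −1050 kJ

ΔH ≈ −1050 kJ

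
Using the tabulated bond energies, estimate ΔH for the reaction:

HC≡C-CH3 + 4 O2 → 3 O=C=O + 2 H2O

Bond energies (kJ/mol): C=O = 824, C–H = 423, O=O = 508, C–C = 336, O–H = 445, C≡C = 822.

Bonds broken (reactants):
  C≡C: 1 × 822 = 822
  C–C: 1 × 336 = 336
  C–H: 4 × 423 = 1692
  O=O: 4 × 508 = 2032
  Σ(broken) = 4882 kJ
Bonds formed (products):
  C=O: 6 × 824 = 4944
  O–H: 4 × 445 = 1780
  Σ(formed) = 6724 kJ
ΔH = Σ(broken) − Σ(formed) = 4882 − 6724 = −1842 kJ

ΔH ≈ −1842 kJ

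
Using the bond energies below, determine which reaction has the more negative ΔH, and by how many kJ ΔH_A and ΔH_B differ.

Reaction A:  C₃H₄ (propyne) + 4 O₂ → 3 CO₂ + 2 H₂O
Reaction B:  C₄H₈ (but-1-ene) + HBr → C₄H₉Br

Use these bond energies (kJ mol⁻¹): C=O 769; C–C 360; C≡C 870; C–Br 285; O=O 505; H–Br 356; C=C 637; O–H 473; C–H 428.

Reaction A:
  Bonds broken (reactants):
    C≡C: 1 × 870 = 870
    C–C: 1 × 360 = 360
    C–H: 4 × 428 = 1712
    O=O: 4 × 505 = 2020
    Σ(broken) = 4962 kJ
  Bonds formed (products):
    C=O: 6 × 769 = 4614
    O–H: 4 × 473 = 1892
    Σ(formed) = 6506 kJ
  ΔH_A = 4962 − 6506 = −1544 kJ
Reaction B:
  Bonds broken (reactants):
    C–C: 2 × 360 = 720
    C–H: 8 × 428 = 3424
    C=C: 1 × 637 = 637
    H–Br: 1 × 356 = 356
    Σ(broken) = 5137 kJ
  Bonds formed (products):
    C–Br: 1 × 285 = 285
    C–C: 3 × 360 = 1080
    C–H: 9 × 428 = 3852
    Σ(formed) = 5217 kJ
  ΔH_B = 5137 − 5217 = −80 kJ
ΔH_A − ΔH_B = −1464 kJ, so reaction A has the more negative ΔH; |ΔH_A − ΔH_B| = 1464 kJ.

Reaction A, by 1464 kJ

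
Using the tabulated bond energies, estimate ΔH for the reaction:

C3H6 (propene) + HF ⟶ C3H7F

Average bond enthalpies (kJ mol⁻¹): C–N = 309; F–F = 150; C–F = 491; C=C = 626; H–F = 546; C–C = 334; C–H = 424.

Bonds broken (reactants):
  C–C: 1 × 334 = 334
  C–H: 6 × 424 = 2544
  C=C: 1 × 626 = 626
  H–F: 1 × 546 = 546
  Σ(broken) = 4050 kJ
Bonds formed (products):
  C–C: 2 × 334 = 668
  C–F: 1 × 491 = 491
  C–H: 7 × 424 = 2968
  Σ(formed) = 4127 kJ
ΔH = Σ(broken) − Σ(formed) = 4050 − 4127 = −77 kJ

ΔH ≈ −77 kJ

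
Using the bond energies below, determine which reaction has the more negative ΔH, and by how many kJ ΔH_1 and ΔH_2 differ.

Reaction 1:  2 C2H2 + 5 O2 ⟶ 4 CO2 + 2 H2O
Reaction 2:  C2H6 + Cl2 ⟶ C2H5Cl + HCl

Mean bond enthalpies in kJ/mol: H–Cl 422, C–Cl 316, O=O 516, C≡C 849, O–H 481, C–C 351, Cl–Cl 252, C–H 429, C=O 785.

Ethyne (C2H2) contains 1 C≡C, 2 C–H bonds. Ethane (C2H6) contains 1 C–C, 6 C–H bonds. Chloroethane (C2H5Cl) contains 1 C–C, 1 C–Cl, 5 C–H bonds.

Reaction 1:
  Bonds broken (reactants):
    C≡C: 2 × 849 = 1698
    C–H: 4 × 429 = 1716
    O=O: 5 × 516 = 2580
    Σ(broken) = 5994 kJ
  Bonds formed (products):
    C=O: 8 × 785 = 6280
    O–H: 4 × 481 = 1924
    Σ(formed) = 8204 kJ
  ΔH_1 = 5994 − 8204 = −2210 kJ
Reaction 2:
  Bonds broken (reactants):
    C–C: 1 × 351 = 351
    C–H: 6 × 429 = 2574
    Cl–Cl: 1 × 252 = 252
    Σ(broken) = 3177 kJ
  Bonds formed (products):
    C–C: 1 × 351 = 351
    C–Cl: 1 × 316 = 316
    C–H: 5 × 429 = 2145
    H–Cl: 1 × 422 = 422
    Σ(formed) = 3234 kJ
  ΔH_2 = 3177 − 3234 = −57 kJ
ΔH_1 − ΔH_2 = −2153 kJ, so reaction 1 has the more negative ΔH; |ΔH_1 − ΔH_2| = 2153 kJ.

Reaction 1, by 2153 kJ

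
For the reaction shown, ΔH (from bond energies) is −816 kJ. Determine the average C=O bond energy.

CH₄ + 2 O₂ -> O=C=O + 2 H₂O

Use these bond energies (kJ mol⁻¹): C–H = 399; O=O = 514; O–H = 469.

Let D be the C=O bond energy.
Σ(broken) = 4×399 + 2×514 = 2624
Σ(formed) = 2×D + 4×469 = 1876 + 2D
ΔH = Σ(broken) − Σ(formed) = (2624) − (1876 + 2D) = +748 − 2D
Setting this equal to −816 kJ gives 2D = 1564, so D = 782 kJ/mol.

D(C=O) ≈ 782 kJ/mol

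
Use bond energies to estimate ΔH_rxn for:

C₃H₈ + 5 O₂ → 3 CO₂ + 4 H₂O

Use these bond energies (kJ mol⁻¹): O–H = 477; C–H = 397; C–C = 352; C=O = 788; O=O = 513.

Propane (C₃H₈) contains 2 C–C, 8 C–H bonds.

ΔH ≈ −2099 kJ

Bonds broken (reactants):
  C–C: 2 × 352 = 704
  C–H: 8 × 397 = 3176
  O=O: 5 × 513 = 2565
  Σ(broken) = 6445 kJ
Bonds formed (products):
  C=O: 6 × 788 = 4728
  O–H: 8 × 477 = 3816
  Σ(formed) = 8544 kJ
ΔH = Σ(broken) − Σ(formed) = 6445 − 8544 = −2099 kJ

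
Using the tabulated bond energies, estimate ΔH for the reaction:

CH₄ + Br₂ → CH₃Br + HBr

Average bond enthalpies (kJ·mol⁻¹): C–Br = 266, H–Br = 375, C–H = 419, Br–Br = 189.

Bonds broken (reactants):
  Br–Br: 1 × 189 = 189
  C–H: 4 × 419 = 1676
  Σ(broken) = 1865 kJ
Bonds formed (products):
  C–Br: 1 × 266 = 266
  C–H: 3 × 419 = 1257
  H–Br: 1 × 375 = 375
  Σ(formed) = 1898 kJ
ΔH = Σ(broken) − Σ(formed) = 1865 − 1898 = −33 kJ

ΔH ≈ −33 kJ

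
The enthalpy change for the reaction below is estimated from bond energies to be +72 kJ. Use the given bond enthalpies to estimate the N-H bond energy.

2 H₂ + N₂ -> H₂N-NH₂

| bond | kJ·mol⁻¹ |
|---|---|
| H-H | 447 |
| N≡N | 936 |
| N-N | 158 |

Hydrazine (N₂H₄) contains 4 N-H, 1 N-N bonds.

D(N-H) ≈ 400 kJ/mol

Let D be the N-H bond energy.
Σ(broken) = 2×447 + 1×936 = 1830
Σ(formed) = 4×D + 1×158 = 158 + 4D
ΔH = Σ(broken) − Σ(formed) = (1830) − (158 + 4D) = +1672 − 4D
Setting this equal to +72 kJ gives 4D = 1600, so D = 400 kJ/mol.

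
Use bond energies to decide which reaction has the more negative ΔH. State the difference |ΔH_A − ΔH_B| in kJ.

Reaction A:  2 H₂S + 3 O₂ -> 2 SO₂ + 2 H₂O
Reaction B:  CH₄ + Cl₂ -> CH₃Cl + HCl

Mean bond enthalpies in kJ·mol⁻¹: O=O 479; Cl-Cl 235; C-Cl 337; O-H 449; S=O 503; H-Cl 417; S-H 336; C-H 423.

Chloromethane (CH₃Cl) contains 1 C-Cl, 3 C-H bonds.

Reaction A, by 931 kJ

Reaction A:
  Bonds broken (reactants):
    O=O: 3 × 479 = 1437
    S-H: 4 × 336 = 1344
    Σ(broken) = 2781 kJ
  Bonds formed (products):
    O-H: 4 × 449 = 1796
    S=O: 4 × 503 = 2012
    Σ(formed) = 3808 kJ
  ΔH_A = 2781 − 3808 = −1027 kJ
Reaction B:
  Bonds broken (reactants):
    C-H: 4 × 423 = 1692
    Cl-Cl: 1 × 235 = 235
    Σ(broken) = 1927 kJ
  Bonds formed (products):
    C-Cl: 1 × 337 = 337
    C-H: 3 × 423 = 1269
    H-Cl: 1 × 417 = 417
    Σ(formed) = 2023 kJ
  ΔH_B = 1927 − 2023 = −96 kJ
ΔH_A − ΔH_B = −931 kJ, so reaction A has the more negative ΔH; |ΔH_A − ΔH_B| = 931 kJ.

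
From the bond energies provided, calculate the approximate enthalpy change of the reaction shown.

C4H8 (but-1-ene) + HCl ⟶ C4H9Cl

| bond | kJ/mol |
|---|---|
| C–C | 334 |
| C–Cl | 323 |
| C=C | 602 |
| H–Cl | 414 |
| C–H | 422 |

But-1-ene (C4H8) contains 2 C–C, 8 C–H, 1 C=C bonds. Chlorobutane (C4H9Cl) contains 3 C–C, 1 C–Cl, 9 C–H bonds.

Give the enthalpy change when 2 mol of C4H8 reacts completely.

ΔH = −126 kJ

Bonds broken (reactants):
  C–C: 2 × 334 = 668
  C–H: 8 × 422 = 3376
  C=C: 1 × 602 = 602
  H–Cl: 1 × 414 = 414
  Σ(broken) = 5060 kJ
Bonds formed (products):
  C–C: 3 × 334 = 1002
  C–Cl: 1 × 323 = 323
  C–H: 9 × 422 = 3798
  Σ(formed) = 5123 kJ
ΔH = Σ(broken) − Σ(formed) = 5060 − 5123 = −63 kJ
For 2× the reaction as written: 2 × (−63) = −126 kJ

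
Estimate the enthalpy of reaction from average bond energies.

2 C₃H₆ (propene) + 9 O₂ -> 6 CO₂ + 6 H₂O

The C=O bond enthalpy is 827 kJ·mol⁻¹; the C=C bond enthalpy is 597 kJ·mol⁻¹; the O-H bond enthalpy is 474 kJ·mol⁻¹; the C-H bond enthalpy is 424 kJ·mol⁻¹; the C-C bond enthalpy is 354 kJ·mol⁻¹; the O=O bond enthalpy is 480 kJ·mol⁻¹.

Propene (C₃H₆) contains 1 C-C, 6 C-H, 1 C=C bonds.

ΔH ≈ −4302 kJ

Bonds broken (reactants):
  C-C: 2 × 354 = 708
  C-H: 12 × 424 = 5088
  C=C: 2 × 597 = 1194
  O=O: 9 × 480 = 4320
  Σ(broken) = 11310 kJ
Bonds formed (products):
  C=O: 12 × 827 = 9924
  O-H: 12 × 474 = 5688
  Σ(formed) = 15612 kJ
ΔH = Σ(broken) − Σ(formed) = 11310 − 15612 = −4302 kJ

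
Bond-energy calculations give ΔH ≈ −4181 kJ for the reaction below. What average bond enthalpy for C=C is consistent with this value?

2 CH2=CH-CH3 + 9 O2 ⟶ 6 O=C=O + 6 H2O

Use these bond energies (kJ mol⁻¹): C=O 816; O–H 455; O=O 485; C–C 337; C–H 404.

D(C=C) ≈ 592 kJ/mol

Let D be the C=C bond energy.
Σ(broken) = 2×337 + 12×404 + 2×D + 9×485 = 9887 + 2D
Σ(formed) = 12×816 + 12×455 = 15252
ΔH = Σ(broken) − Σ(formed) = (9887 + 2D) − (15252) = −5365 + 2D
Setting this equal to −4181 kJ gives 2D = 1184, so D = 592 kJ/mol.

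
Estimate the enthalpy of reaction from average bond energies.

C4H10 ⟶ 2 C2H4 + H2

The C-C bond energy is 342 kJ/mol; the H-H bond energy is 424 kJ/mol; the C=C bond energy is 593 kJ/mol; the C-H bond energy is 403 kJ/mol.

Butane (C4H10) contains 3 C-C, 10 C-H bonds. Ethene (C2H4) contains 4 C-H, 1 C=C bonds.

ΔH ≈ +222 kJ

Bonds broken (reactants):
  C-C: 3 × 342 = 1026
  C-H: 10 × 403 = 4030
  Σ(broken) = 5056 kJ
Bonds formed (products):
  C-H: 8 × 403 = 3224
  C=C: 2 × 593 = 1186
  H-H: 1 × 424 = 424
  Σ(formed) = 4834 kJ
ΔH = Σ(broken) − Σ(formed) = 5056 − 4834 = +222 kJ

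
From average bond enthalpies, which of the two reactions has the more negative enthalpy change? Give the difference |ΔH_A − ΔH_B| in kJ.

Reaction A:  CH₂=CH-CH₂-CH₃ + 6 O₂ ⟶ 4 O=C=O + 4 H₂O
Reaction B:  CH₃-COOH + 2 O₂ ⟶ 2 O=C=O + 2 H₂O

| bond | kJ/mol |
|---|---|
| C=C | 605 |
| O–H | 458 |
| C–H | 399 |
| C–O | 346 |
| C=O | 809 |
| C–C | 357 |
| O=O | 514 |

Reaction A:
  Bonds broken (reactants):
    C–C: 2 × 357 = 714
    C–H: 8 × 399 = 3192
    C=C: 1 × 605 = 605
    O=O: 6 × 514 = 3084
    Σ(broken) = 7595 kJ
  Bonds formed (products):
    C=O: 8 × 809 = 6472
    O–H: 8 × 458 = 3664
    Σ(formed) = 10136 kJ
  ΔH_A = 7595 − 10136 = −2541 kJ
Reaction B:
  Bonds broken (reactants):
    C–C: 1 × 357 = 357
    C–H: 3 × 399 = 1197
    C–O: 1 × 346 = 346
    C=O: 1 × 809 = 809
    O–H: 1 × 458 = 458
    O=O: 2 × 514 = 1028
    Σ(broken) = 4195 kJ
  Bonds formed (products):
    C=O: 4 × 809 = 3236
    O–H: 4 × 458 = 1832
    Σ(formed) = 5068 kJ
  ΔH_B = 4195 − 5068 = −873 kJ
ΔH_A − ΔH_B = −1668 kJ, so reaction A has the more negative ΔH; |ΔH_A − ΔH_B| = 1668 kJ.

Reaction A, by 1668 kJ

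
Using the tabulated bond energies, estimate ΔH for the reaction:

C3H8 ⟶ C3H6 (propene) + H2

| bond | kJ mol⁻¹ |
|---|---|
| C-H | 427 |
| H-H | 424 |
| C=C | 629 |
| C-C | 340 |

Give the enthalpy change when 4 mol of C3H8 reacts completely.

Bonds broken (reactants):
  C-C: 2 × 340 = 680
  C-H: 8 × 427 = 3416
  Σ(broken) = 4096 kJ
Bonds formed (products):
  C-C: 1 × 340 = 340
  C-H: 6 × 427 = 2562
  C=C: 1 × 629 = 629
  H-H: 1 × 424 = 424
  Σ(formed) = 3955 kJ
ΔH = Σ(broken) − Σ(formed) = 4096 − 3955 = +141 kJ
For 4× the reaction as written: 4 × (+141) = +564 kJ

ΔH = +564 kJ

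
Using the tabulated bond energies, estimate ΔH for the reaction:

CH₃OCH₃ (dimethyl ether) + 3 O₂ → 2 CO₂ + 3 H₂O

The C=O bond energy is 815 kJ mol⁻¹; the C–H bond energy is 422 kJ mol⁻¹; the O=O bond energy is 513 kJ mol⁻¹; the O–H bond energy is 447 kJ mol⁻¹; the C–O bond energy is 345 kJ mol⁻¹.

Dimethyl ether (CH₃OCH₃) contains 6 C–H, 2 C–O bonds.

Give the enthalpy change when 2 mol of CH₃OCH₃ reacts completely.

ΔH = −2362 kJ

Bonds broken (reactants):
  C–H: 6 × 422 = 2532
  C–O: 2 × 345 = 690
  O=O: 3 × 513 = 1539
  Σ(broken) = 4761 kJ
Bonds formed (products):
  C=O: 4 × 815 = 3260
  O–H: 6 × 447 = 2682
  Σ(formed) = 5942 kJ
ΔH = Σ(broken) − Σ(formed) = 4761 − 5942 = −1181 kJ
For 2× the reaction as written: 2 × (−1181) = −2362 kJ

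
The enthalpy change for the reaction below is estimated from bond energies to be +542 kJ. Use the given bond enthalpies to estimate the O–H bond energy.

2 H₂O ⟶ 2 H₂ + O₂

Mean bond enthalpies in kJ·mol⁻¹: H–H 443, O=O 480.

D(O–H) ≈ 477 kJ/mol

Let D be the O–H bond energy.
Σ(broken) = 4×D = 4D
Σ(formed) = 2×443 + 1×480 = 1366
ΔH = Σ(broken) − Σ(formed) = (4D) − (1366) = −1366 + 4D
Setting this equal to +542 kJ gives 4D = 1908, so D = 477 kJ/mol.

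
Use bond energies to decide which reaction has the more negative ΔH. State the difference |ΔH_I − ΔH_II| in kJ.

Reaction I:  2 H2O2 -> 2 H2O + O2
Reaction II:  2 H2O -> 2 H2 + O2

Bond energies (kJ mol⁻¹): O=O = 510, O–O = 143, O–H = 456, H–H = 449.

Reaction I:
  Bonds broken (reactants):
    O–H: 4 × 456 = 1824
    O–O: 2 × 143 = 286
    Σ(broken) = 2110 kJ
  Bonds formed (products):
    O–H: 4 × 456 = 1824
    O=O: 1 × 510 = 510
    Σ(formed) = 2334 kJ
  ΔH_I = 2110 − 2334 = −224 kJ
Reaction II:
  Bonds broken (reactants):
    O–H: 4 × 456 = 1824
    Σ(broken) = 1824 kJ
  Bonds formed (products):
    H–H: 2 × 449 = 898
    O=O: 1 × 510 = 510
    Σ(formed) = 1408 kJ
  ΔH_II = 1824 − 1408 = +416 kJ
ΔH_I − ΔH_II = −640 kJ, so reaction I has the more negative ΔH; |ΔH_I − ΔH_II| = 640 kJ.

Reaction I, by 640 kJ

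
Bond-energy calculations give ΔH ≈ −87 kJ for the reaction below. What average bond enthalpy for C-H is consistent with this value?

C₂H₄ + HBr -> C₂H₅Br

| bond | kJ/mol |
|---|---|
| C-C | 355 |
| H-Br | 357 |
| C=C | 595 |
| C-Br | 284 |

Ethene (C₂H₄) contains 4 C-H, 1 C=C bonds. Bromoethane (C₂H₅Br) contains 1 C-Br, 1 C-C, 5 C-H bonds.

Let D be the C-H bond energy.
Σ(broken) = 4×D + 1×595 + 1×357 = 952 + 4D
Σ(formed) = 1×284 + 1×355 + 5×D = 639 + 5D
ΔH = Σ(broken) − Σ(formed) = (952 + 4D) − (639 + 5D) = +313 − D
Setting this equal to −87 kJ gives D = 400 kJ/mol.

D(C-H) ≈ 400 kJ/mol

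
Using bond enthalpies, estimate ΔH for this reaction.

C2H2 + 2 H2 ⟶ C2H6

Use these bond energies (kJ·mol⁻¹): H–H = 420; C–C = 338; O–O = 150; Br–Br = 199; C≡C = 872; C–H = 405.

Bonds broken (reactants):
  C≡C: 1 × 872 = 872
  C–H: 2 × 405 = 810
  H–H: 2 × 420 = 840
  Σ(broken) = 2522 kJ
Bonds formed (products):
  C–C: 1 × 338 = 338
  C–H: 6 × 405 = 2430
  Σ(formed) = 2768 kJ
ΔH = Σ(broken) − Σ(formed) = 2522 − 2768 = −246 kJ

ΔH ≈ −246 kJ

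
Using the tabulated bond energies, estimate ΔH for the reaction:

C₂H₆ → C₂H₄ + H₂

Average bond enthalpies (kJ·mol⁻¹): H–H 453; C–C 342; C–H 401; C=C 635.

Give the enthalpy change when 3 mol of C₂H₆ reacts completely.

Bonds broken (reactants):
  C–C: 1 × 342 = 342
  C–H: 6 × 401 = 2406
  Σ(broken) = 2748 kJ
Bonds formed (products):
  C–H: 4 × 401 = 1604
  C=C: 1 × 635 = 635
  H–H: 1 × 453 = 453
  Σ(formed) = 2692 kJ
ΔH = Σ(broken) − Σ(formed) = 2748 − 2692 = +56 kJ
For 3× the reaction as written: 3 × (+56) = +168 kJ

ΔH = +168 kJ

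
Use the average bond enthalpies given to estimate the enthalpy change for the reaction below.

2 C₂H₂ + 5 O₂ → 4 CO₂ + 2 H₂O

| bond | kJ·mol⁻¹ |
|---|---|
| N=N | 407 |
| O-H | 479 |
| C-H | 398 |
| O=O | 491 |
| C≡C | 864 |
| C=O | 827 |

Bonds broken (reactants):
  C≡C: 2 × 864 = 1728
  C-H: 4 × 398 = 1592
  O=O: 5 × 491 = 2455
  Σ(broken) = 5775 kJ
Bonds formed (products):
  C=O: 8 × 827 = 6616
  O-H: 4 × 479 = 1916
  Σ(formed) = 8532 kJ
ΔH = Σ(broken) − Σ(formed) = 5775 − 8532 = −2757 kJ

ΔH ≈ −2757 kJ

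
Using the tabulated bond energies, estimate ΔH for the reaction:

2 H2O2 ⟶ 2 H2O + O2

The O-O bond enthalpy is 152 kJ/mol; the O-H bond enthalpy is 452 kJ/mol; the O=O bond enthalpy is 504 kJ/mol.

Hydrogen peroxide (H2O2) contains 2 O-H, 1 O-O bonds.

ΔH ≈ −200 kJ

Bonds broken (reactants):
  O-H: 4 × 452 = 1808
  O-O: 2 × 152 = 304
  Σ(broken) = 2112 kJ
Bonds formed (products):
  O-H: 4 × 452 = 1808
  O=O: 1 × 504 = 504
  Σ(formed) = 2312 kJ
ΔH = Σ(broken) − Σ(formed) = 2112 − 2312 = −200 kJ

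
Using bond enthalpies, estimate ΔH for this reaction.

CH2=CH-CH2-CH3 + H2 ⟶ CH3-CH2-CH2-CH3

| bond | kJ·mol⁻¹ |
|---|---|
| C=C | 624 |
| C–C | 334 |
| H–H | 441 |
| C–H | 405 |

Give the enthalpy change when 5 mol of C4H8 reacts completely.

ΔH = −395 kJ

Bonds broken (reactants):
  C–C: 2 × 334 = 668
  C–H: 8 × 405 = 3240
  C=C: 1 × 624 = 624
  H–H: 1 × 441 = 441
  Σ(broken) = 4973 kJ
Bonds formed (products):
  C–C: 3 × 334 = 1002
  C–H: 10 × 405 = 4050
  Σ(formed) = 5052 kJ
ΔH = Σ(broken) − Σ(formed) = 4973 − 5052 = −79 kJ
For 5× the reaction as written: 5 × (−79) = −395 kJ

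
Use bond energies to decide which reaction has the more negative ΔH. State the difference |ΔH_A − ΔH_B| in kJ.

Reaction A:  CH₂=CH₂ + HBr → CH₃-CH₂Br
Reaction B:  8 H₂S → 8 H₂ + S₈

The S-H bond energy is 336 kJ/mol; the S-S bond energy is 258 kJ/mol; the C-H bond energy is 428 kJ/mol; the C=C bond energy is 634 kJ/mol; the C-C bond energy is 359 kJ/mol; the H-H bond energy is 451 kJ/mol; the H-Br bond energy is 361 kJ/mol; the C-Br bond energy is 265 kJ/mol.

Reaction A:
  Bonds broken (reactants):
    C-H: 4 × 428 = 1712
    C=C: 1 × 634 = 634
    H-Br: 1 × 361 = 361
    Σ(broken) = 2707 kJ
  Bonds formed (products):
    C-Br: 1 × 265 = 265
    C-C: 1 × 359 = 359
    C-H: 5 × 428 = 2140
    Σ(formed) = 2764 kJ
  ΔH_A = 2707 − 2764 = −57 kJ
Reaction B:
  Bonds broken (reactants):
    S-H: 16 × 336 = 5376
    Σ(broken) = 5376 kJ
  Bonds formed (products):
    H-H: 8 × 451 = 3608
    S-S: 8 × 258 = 2064
    Σ(formed) = 5672 kJ
  ΔH_B = 5376 − 5672 = −296 kJ
ΔH_A − ΔH_B = +239 kJ, so reaction B has the more negative ΔH; |ΔH_A − ΔH_B| = 239 kJ.

Reaction B, by 239 kJ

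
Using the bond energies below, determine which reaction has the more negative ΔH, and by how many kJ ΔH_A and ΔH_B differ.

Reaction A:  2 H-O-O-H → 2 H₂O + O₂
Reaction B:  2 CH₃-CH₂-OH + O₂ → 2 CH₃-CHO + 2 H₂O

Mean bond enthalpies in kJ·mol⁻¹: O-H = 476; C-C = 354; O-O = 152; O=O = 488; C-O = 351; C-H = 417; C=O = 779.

Reaction B, by 302 kJ

Reaction A:
  Bonds broken (reactants):
    O-H: 4 × 476 = 1904
    O-O: 2 × 152 = 304
    Σ(broken) = 2208 kJ
  Bonds formed (products):
    O-H: 4 × 476 = 1904
    O=O: 1 × 488 = 488
    Σ(formed) = 2392 kJ
  ΔH_A = 2208 − 2392 = −184 kJ
Reaction B:
  Bonds broken (reactants):
    C-C: 2 × 354 = 708
    C-H: 10 × 417 = 4170
    C-O: 2 × 351 = 702
    O-H: 2 × 476 = 952
    O=O: 1 × 488 = 488
    Σ(broken) = 7020 kJ
  Bonds formed (products):
    C-C: 2 × 354 = 708
    C-H: 8 × 417 = 3336
    C=O: 2 × 779 = 1558
    O-H: 4 × 476 = 1904
    Σ(formed) = 7506 kJ
  ΔH_B = 7020 − 7506 = −486 kJ
ΔH_A − ΔH_B = +302 kJ, so reaction B has the more negative ΔH; |ΔH_A − ΔH_B| = 302 kJ.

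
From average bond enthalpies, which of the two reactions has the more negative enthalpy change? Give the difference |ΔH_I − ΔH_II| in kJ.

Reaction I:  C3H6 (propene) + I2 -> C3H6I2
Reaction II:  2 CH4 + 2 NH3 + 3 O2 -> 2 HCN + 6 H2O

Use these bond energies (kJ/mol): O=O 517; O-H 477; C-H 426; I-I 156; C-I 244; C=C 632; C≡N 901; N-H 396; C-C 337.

Reaction I:
  Bonds broken (reactants):
    C-C: 1 × 337 = 337
    C-H: 6 × 426 = 2556
    C=C: 1 × 632 = 632
    I-I: 1 × 156 = 156
    Σ(broken) = 3681 kJ
  Bonds formed (products):
    C-C: 2 × 337 = 674
    C-H: 6 × 426 = 2556
    C-I: 2 × 244 = 488
    Σ(formed) = 3718 kJ
  ΔH_I = 3681 − 3718 = −37 kJ
Reaction II:
  Bonds broken (reactants):
    C-H: 8 × 426 = 3408
    N-H: 6 × 396 = 2376
    O=O: 3 × 517 = 1551
    Σ(broken) = 7335 kJ
  Bonds formed (products):
    C≡N: 2 × 901 = 1802
    C-H: 2 × 426 = 852
    O-H: 12 × 477 = 5724
    Σ(formed) = 8378 kJ
  ΔH_II = 7335 − 8378 = −1043 kJ
ΔH_I − ΔH_II = +1006 kJ, so reaction II has the more negative ΔH; |ΔH_I − ΔH_II| = 1006 kJ.

Reaction II, by 1006 kJ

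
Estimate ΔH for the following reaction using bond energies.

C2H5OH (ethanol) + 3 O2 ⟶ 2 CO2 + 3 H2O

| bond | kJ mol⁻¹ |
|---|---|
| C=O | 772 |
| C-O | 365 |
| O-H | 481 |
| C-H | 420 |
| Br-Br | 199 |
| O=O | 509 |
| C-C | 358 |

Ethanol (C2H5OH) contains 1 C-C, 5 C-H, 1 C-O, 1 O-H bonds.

Bonds broken (reactants):
  C-C: 1 × 358 = 358
  C-H: 5 × 420 = 2100
  C-O: 1 × 365 = 365
  O-H: 1 × 481 = 481
  O=O: 3 × 509 = 1527
  Σ(broken) = 4831 kJ
Bonds formed (products):
  C=O: 4 × 772 = 3088
  O-H: 6 × 481 = 2886
  Σ(formed) = 5974 kJ
ΔH = Σ(broken) − Σ(formed) = 4831 − 5974 = −1143 kJ

ΔH ≈ −1143 kJ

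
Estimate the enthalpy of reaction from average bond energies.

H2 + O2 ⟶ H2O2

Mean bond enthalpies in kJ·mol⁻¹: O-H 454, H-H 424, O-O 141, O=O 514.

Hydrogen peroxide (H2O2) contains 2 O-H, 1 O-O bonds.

Bonds broken (reactants):
  H-H: 1 × 424 = 424
  O=O: 1 × 514 = 514
  Σ(broken) = 938 kJ
Bonds formed (products):
  O-H: 2 × 454 = 908
  O-O: 1 × 141 = 141
  Σ(formed) = 1049 kJ
ΔH = Σ(broken) − Σ(formed) = 938 − 1049 = −111 kJ

ΔH ≈ −111 kJ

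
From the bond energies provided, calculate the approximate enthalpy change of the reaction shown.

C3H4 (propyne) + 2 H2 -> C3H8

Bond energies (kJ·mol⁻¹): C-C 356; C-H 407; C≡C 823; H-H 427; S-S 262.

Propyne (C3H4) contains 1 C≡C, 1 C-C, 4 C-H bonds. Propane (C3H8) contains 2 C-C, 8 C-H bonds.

ΔH ≈ −307 kJ

Bonds broken (reactants):
  C≡C: 1 × 823 = 823
  C-C: 1 × 356 = 356
  C-H: 4 × 407 = 1628
  H-H: 2 × 427 = 854
  Σ(broken) = 3661 kJ
Bonds formed (products):
  C-C: 2 × 356 = 712
  C-H: 8 × 407 = 3256
  Σ(formed) = 3968 kJ
ΔH = Σ(broken) − Σ(formed) = 3661 − 3968 = −307 kJ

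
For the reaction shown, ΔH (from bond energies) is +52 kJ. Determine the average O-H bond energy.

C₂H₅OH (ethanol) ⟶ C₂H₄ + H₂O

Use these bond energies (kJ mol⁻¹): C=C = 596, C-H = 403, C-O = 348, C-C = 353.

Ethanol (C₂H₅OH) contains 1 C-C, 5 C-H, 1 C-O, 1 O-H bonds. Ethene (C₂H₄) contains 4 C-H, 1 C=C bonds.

Let D be the O-H bond energy.
Σ(broken) = 1×353 + 5×403 + 1×348 + 1×D = 2716 + D
Σ(formed) = 4×403 + 1×596 + 2×D = 2208 + 2D
ΔH = Σ(broken) − Σ(formed) = (2716 + D) − (2208 + 2D) = +508 − D
Setting this equal to +52 kJ gives D = 456 kJ/mol.

D(O-H) ≈ 456 kJ/mol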